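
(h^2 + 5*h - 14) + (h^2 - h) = 2*h^2 + 4*h - 14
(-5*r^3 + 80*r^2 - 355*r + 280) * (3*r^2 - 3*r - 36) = -15*r^5 + 255*r^4 - 1125*r^3 - 975*r^2 + 11940*r - 10080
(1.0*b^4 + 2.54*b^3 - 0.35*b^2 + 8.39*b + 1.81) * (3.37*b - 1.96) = 3.37*b^5 + 6.5998*b^4 - 6.1579*b^3 + 28.9603*b^2 - 10.3447*b - 3.5476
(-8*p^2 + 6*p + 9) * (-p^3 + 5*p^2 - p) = 8*p^5 - 46*p^4 + 29*p^3 + 39*p^2 - 9*p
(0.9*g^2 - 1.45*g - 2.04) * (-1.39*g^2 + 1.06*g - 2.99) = -1.251*g^4 + 2.9695*g^3 - 1.3924*g^2 + 2.1731*g + 6.0996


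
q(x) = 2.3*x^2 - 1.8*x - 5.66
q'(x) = 4.6*x - 1.8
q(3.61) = 17.82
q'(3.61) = 14.81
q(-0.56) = -3.93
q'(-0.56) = -4.38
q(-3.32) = 25.67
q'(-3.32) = -17.07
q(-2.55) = 13.89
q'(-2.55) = -13.53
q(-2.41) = 12.04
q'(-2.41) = -12.89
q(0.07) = -5.77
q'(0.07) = -1.48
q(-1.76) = 4.63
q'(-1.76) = -9.90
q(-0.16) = -5.31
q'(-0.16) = -2.54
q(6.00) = 66.34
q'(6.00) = 25.80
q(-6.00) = 87.94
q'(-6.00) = -29.40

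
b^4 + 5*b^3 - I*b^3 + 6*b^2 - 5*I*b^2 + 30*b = b*(b + 5)*(b - 3*I)*(b + 2*I)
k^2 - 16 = (k - 4)*(k + 4)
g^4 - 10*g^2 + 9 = (g - 3)*(g - 1)*(g + 1)*(g + 3)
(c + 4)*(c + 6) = c^2 + 10*c + 24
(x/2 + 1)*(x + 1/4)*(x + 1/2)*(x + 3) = x^4/2 + 23*x^3/8 + 79*x^2/16 + 41*x/16 + 3/8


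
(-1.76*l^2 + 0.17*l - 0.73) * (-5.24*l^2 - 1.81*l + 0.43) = 9.2224*l^4 + 2.2948*l^3 + 2.7607*l^2 + 1.3944*l - 0.3139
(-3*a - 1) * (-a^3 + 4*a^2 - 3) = 3*a^4 - 11*a^3 - 4*a^2 + 9*a + 3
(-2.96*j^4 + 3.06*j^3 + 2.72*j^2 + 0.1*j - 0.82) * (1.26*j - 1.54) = -3.7296*j^5 + 8.414*j^4 - 1.2852*j^3 - 4.0628*j^2 - 1.1872*j + 1.2628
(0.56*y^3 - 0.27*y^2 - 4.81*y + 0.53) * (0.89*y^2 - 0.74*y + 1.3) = 0.4984*y^5 - 0.6547*y^4 - 3.3531*y^3 + 3.6801*y^2 - 6.6452*y + 0.689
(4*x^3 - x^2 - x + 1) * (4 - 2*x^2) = -8*x^5 + 2*x^4 + 18*x^3 - 6*x^2 - 4*x + 4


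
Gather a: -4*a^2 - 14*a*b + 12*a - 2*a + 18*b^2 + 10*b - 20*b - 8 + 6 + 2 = -4*a^2 + a*(10 - 14*b) + 18*b^2 - 10*b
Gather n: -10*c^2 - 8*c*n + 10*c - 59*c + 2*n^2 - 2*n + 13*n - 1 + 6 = -10*c^2 - 49*c + 2*n^2 + n*(11 - 8*c) + 5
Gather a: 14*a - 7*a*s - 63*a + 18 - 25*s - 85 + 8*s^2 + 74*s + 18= a*(-7*s - 49) + 8*s^2 + 49*s - 49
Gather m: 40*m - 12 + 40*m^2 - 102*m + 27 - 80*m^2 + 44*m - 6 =-40*m^2 - 18*m + 9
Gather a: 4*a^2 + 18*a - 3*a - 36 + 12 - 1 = 4*a^2 + 15*a - 25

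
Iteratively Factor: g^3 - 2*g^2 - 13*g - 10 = (g + 2)*(g^2 - 4*g - 5) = (g + 1)*(g + 2)*(g - 5)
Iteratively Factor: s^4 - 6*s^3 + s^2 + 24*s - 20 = (s - 5)*(s^3 - s^2 - 4*s + 4) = (s - 5)*(s + 2)*(s^2 - 3*s + 2) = (s - 5)*(s - 2)*(s + 2)*(s - 1)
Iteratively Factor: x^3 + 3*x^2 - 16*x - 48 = (x - 4)*(x^2 + 7*x + 12) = (x - 4)*(x + 4)*(x + 3)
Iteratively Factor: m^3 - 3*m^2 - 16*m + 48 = (m - 4)*(m^2 + m - 12) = (m - 4)*(m + 4)*(m - 3)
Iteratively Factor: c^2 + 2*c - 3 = (c + 3)*(c - 1)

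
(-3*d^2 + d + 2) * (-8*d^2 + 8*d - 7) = 24*d^4 - 32*d^3 + 13*d^2 + 9*d - 14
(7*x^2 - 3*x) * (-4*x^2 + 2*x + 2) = -28*x^4 + 26*x^3 + 8*x^2 - 6*x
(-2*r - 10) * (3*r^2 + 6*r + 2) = -6*r^3 - 42*r^2 - 64*r - 20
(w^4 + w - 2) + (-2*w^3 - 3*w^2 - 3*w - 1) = w^4 - 2*w^3 - 3*w^2 - 2*w - 3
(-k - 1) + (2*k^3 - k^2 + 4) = 2*k^3 - k^2 - k + 3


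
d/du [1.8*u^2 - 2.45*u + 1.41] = 3.6*u - 2.45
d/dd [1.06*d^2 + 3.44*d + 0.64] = 2.12*d + 3.44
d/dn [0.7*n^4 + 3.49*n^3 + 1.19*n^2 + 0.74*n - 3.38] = 2.8*n^3 + 10.47*n^2 + 2.38*n + 0.74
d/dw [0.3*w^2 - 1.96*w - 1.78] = 0.6*w - 1.96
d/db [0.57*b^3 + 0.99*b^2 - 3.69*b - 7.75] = 1.71*b^2 + 1.98*b - 3.69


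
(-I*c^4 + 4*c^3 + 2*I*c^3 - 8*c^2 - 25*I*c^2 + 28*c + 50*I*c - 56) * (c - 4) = -I*c^5 + 4*c^4 + 6*I*c^4 - 24*c^3 - 33*I*c^3 + 60*c^2 + 150*I*c^2 - 168*c - 200*I*c + 224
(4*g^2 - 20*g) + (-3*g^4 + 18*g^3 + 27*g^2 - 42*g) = -3*g^4 + 18*g^3 + 31*g^2 - 62*g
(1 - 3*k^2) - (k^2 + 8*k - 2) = -4*k^2 - 8*k + 3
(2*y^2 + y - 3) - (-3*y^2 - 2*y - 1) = 5*y^2 + 3*y - 2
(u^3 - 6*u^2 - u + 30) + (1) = u^3 - 6*u^2 - u + 31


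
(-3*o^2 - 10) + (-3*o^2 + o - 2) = -6*o^2 + o - 12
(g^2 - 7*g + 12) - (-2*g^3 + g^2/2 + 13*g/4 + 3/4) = 2*g^3 + g^2/2 - 41*g/4 + 45/4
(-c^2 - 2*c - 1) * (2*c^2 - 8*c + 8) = -2*c^4 + 4*c^3 + 6*c^2 - 8*c - 8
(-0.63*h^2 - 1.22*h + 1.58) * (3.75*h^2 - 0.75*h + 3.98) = -2.3625*h^4 - 4.1025*h^3 + 4.3326*h^2 - 6.0406*h + 6.2884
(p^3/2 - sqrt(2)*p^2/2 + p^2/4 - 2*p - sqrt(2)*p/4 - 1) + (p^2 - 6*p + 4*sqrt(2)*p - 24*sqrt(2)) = p^3/2 - sqrt(2)*p^2/2 + 5*p^2/4 - 8*p + 15*sqrt(2)*p/4 - 24*sqrt(2) - 1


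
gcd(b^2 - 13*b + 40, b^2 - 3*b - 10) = b - 5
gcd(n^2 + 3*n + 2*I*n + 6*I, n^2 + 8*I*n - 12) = n + 2*I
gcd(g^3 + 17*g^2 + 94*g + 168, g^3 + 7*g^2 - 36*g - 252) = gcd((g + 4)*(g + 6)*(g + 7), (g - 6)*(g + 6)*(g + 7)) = g^2 + 13*g + 42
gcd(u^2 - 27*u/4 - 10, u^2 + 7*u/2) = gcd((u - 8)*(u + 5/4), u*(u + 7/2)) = 1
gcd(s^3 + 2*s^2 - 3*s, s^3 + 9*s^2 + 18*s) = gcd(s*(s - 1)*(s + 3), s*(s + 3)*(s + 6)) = s^2 + 3*s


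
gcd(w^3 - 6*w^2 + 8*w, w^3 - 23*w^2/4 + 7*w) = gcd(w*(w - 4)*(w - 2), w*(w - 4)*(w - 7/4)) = w^2 - 4*w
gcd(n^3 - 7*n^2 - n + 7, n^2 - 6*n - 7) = n^2 - 6*n - 7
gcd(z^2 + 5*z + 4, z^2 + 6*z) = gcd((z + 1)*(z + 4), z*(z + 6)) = 1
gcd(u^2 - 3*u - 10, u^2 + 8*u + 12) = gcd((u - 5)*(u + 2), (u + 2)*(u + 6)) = u + 2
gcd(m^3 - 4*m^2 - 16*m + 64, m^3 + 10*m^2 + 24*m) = m + 4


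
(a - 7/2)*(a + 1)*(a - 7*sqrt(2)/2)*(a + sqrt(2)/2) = a^4 - 3*sqrt(2)*a^3 - 5*a^3/2 - 7*a^2 + 15*sqrt(2)*a^2/2 + 35*a/4 + 21*sqrt(2)*a/2 + 49/4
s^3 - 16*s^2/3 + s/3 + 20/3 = (s - 5)*(s - 4/3)*(s + 1)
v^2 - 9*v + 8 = (v - 8)*(v - 1)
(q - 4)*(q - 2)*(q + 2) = q^3 - 4*q^2 - 4*q + 16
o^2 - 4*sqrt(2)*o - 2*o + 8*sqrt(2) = (o - 2)*(o - 4*sqrt(2))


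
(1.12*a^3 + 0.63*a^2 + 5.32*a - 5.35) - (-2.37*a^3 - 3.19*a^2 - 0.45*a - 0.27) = 3.49*a^3 + 3.82*a^2 + 5.77*a - 5.08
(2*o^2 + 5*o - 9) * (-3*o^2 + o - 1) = -6*o^4 - 13*o^3 + 30*o^2 - 14*o + 9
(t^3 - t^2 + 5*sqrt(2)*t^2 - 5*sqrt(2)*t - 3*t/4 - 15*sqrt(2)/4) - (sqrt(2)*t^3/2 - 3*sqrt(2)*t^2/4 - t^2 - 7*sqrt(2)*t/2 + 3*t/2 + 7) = -sqrt(2)*t^3/2 + t^3 + 23*sqrt(2)*t^2/4 - 9*t/4 - 3*sqrt(2)*t/2 - 7 - 15*sqrt(2)/4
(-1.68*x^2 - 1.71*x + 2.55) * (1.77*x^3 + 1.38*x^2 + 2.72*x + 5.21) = -2.9736*x^5 - 5.3451*x^4 - 2.4159*x^3 - 9.885*x^2 - 1.9731*x + 13.2855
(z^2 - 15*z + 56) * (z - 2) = z^3 - 17*z^2 + 86*z - 112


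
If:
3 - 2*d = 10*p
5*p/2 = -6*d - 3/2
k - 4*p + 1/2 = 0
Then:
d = -9/22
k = 113/110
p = 21/55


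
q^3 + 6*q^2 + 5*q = q*(q + 1)*(q + 5)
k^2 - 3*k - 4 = (k - 4)*(k + 1)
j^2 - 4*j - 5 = (j - 5)*(j + 1)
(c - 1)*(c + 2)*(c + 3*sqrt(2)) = c^3 + c^2 + 3*sqrt(2)*c^2 - 2*c + 3*sqrt(2)*c - 6*sqrt(2)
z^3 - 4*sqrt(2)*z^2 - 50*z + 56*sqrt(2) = (z - 7*sqrt(2))*(z - sqrt(2))*(z + 4*sqrt(2))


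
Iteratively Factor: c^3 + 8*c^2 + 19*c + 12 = (c + 3)*(c^2 + 5*c + 4) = (c + 3)*(c + 4)*(c + 1)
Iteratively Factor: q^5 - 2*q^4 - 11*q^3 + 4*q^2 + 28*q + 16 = (q - 4)*(q^4 + 2*q^3 - 3*q^2 - 8*q - 4) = (q - 4)*(q + 1)*(q^3 + q^2 - 4*q - 4) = (q - 4)*(q + 1)*(q + 2)*(q^2 - q - 2) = (q - 4)*(q + 1)^2*(q + 2)*(q - 2)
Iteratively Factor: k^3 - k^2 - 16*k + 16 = (k - 1)*(k^2 - 16) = (k - 4)*(k - 1)*(k + 4)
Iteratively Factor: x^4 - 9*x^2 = (x)*(x^3 - 9*x) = x^2*(x^2 - 9) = x^2*(x + 3)*(x - 3)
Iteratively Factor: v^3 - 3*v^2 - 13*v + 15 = (v + 3)*(v^2 - 6*v + 5) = (v - 5)*(v + 3)*(v - 1)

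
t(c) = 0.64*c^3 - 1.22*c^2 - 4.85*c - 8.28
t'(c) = 1.92*c^2 - 2.44*c - 4.85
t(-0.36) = -6.72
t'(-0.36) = -3.72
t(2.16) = -18.00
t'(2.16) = -1.16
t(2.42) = -18.09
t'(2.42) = 0.49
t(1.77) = -17.14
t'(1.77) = -3.15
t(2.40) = -18.10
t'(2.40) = 0.35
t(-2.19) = -10.23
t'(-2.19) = 9.70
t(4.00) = -6.24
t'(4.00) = 16.11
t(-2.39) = -12.39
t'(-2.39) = 11.95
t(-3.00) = -21.99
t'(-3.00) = 19.75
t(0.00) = -8.28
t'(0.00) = -4.85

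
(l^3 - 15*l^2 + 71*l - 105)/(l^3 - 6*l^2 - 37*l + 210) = (l - 3)/(l + 6)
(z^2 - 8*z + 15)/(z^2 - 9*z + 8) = (z^2 - 8*z + 15)/(z^2 - 9*z + 8)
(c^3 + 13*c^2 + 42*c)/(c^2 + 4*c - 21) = c*(c + 6)/(c - 3)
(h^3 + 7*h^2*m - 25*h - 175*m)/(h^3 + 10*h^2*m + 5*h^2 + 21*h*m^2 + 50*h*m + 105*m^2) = (h - 5)/(h + 3*m)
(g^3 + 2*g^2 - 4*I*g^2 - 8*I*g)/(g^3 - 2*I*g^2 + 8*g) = (g + 2)/(g + 2*I)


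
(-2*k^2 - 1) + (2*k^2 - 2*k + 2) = 1 - 2*k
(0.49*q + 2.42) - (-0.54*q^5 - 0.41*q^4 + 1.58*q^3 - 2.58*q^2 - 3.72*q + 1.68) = 0.54*q^5 + 0.41*q^4 - 1.58*q^3 + 2.58*q^2 + 4.21*q + 0.74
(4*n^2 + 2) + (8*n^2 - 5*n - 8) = 12*n^2 - 5*n - 6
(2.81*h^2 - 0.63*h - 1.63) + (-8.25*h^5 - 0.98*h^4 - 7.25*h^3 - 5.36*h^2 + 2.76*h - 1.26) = -8.25*h^5 - 0.98*h^4 - 7.25*h^3 - 2.55*h^2 + 2.13*h - 2.89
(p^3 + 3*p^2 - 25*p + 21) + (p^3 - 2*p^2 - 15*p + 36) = 2*p^3 + p^2 - 40*p + 57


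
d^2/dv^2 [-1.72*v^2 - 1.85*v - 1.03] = -3.44000000000000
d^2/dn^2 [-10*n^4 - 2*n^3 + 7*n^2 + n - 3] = -120*n^2 - 12*n + 14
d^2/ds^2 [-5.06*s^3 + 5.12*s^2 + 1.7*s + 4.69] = 10.24 - 30.36*s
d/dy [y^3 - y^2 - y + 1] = 3*y^2 - 2*y - 1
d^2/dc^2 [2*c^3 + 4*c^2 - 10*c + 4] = 12*c + 8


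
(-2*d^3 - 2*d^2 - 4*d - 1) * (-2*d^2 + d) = 4*d^5 + 2*d^4 + 6*d^3 - 2*d^2 - d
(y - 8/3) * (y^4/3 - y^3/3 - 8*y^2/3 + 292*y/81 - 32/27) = y^5/3 - 11*y^4/9 - 16*y^3/9 + 868*y^2/81 - 2624*y/243 + 256/81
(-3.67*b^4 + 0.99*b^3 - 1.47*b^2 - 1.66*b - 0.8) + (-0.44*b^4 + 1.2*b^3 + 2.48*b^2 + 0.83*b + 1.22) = -4.11*b^4 + 2.19*b^3 + 1.01*b^2 - 0.83*b + 0.42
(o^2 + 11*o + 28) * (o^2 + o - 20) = o^4 + 12*o^3 + 19*o^2 - 192*o - 560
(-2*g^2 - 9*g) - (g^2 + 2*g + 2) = -3*g^2 - 11*g - 2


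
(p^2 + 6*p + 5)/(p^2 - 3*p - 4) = (p + 5)/(p - 4)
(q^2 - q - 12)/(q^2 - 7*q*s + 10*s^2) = (q^2 - q - 12)/(q^2 - 7*q*s + 10*s^2)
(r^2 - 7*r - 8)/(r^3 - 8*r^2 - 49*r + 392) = (r + 1)/(r^2 - 49)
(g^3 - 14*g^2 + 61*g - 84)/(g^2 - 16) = (g^2 - 10*g + 21)/(g + 4)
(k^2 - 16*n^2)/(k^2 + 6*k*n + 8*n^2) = (k - 4*n)/(k + 2*n)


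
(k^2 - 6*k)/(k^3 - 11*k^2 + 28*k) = (k - 6)/(k^2 - 11*k + 28)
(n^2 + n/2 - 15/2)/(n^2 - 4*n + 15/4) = 2*(n + 3)/(2*n - 3)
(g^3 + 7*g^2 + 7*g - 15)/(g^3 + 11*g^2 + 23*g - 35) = (g + 3)/(g + 7)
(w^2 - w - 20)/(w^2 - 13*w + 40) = (w + 4)/(w - 8)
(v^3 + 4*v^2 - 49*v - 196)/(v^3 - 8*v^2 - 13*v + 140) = (v + 7)/(v - 5)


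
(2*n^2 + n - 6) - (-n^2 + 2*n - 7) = 3*n^2 - n + 1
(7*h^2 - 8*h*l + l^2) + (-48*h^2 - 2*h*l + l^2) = -41*h^2 - 10*h*l + 2*l^2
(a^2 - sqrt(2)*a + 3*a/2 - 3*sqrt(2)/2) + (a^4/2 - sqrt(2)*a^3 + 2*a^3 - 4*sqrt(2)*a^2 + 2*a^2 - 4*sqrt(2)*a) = a^4/2 - sqrt(2)*a^3 + 2*a^3 - 4*sqrt(2)*a^2 + 3*a^2 - 5*sqrt(2)*a + 3*a/2 - 3*sqrt(2)/2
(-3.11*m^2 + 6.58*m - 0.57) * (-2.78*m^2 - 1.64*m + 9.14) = 8.6458*m^4 - 13.192*m^3 - 37.632*m^2 + 61.076*m - 5.2098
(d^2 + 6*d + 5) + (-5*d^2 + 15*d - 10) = -4*d^2 + 21*d - 5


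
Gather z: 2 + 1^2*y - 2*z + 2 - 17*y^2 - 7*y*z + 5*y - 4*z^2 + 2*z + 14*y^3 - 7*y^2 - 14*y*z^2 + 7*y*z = 14*y^3 - 24*y^2 + 6*y + z^2*(-14*y - 4) + 4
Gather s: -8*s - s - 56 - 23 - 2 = -9*s - 81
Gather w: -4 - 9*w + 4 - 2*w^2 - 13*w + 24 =-2*w^2 - 22*w + 24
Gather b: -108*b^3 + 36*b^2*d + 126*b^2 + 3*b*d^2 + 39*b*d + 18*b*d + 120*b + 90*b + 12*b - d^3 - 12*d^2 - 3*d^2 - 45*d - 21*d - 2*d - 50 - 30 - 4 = -108*b^3 + b^2*(36*d + 126) + b*(3*d^2 + 57*d + 222) - d^3 - 15*d^2 - 68*d - 84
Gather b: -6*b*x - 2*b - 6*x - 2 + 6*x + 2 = b*(-6*x - 2)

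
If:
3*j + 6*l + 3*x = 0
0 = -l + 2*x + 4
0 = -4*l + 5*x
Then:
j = 56/3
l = -20/3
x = -16/3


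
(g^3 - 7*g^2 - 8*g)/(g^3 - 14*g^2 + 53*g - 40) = g*(g + 1)/(g^2 - 6*g + 5)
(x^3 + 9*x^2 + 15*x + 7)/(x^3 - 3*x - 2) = (x + 7)/(x - 2)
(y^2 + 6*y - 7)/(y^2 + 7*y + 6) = (y^2 + 6*y - 7)/(y^2 + 7*y + 6)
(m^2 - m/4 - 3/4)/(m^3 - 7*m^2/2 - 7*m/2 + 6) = (4*m + 3)/(2*(2*m^2 - 5*m - 12))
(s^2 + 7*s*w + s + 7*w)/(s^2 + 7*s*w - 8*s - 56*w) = (s + 1)/(s - 8)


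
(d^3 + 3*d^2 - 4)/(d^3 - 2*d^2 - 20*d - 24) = (d - 1)/(d - 6)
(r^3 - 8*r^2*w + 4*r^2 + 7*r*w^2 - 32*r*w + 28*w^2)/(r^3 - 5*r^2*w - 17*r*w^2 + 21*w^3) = (r + 4)/(r + 3*w)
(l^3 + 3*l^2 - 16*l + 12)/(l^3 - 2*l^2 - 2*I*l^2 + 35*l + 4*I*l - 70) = (l^2 + 5*l - 6)/(l^2 - 2*I*l + 35)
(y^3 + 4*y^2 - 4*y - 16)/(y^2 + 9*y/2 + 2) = 2*(y^2 - 4)/(2*y + 1)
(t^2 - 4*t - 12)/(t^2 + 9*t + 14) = (t - 6)/(t + 7)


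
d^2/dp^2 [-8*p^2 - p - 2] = -16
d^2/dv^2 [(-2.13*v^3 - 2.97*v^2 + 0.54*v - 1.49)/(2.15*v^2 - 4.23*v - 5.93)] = (2.8421709430404e-14*v^5 - 2.8421709430404e-14*v^4 - 179.565654*v^3 - 589.093482*v^2 - 326.794212*v - 327.28447)/(9.938375*v^6 - 58.659525*v^5 + 33.17493*v^4 + 247.895343*v^3 - 91.5010860000001*v^2 - 446.242581*v - 208.527857)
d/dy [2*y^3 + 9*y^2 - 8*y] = 6*y^2 + 18*y - 8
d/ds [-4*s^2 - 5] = -8*s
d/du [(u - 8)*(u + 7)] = 2*u - 1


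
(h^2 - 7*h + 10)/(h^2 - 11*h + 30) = (h - 2)/(h - 6)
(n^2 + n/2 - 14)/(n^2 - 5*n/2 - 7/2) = (n + 4)/(n + 1)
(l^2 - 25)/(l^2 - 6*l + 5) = (l + 5)/(l - 1)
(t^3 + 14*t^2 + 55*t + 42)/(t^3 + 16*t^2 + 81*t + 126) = (t + 1)/(t + 3)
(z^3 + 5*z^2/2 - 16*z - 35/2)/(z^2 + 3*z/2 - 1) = (2*z^3 + 5*z^2 - 32*z - 35)/(2*z^2 + 3*z - 2)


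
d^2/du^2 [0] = 0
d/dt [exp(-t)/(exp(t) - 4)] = 2*(2 - exp(t))*exp(-t)/(exp(2*t) - 8*exp(t) + 16)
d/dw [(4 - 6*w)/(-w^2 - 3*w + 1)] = 2*(-3*w^2 + 4*w + 3)/(w^4 + 6*w^3 + 7*w^2 - 6*w + 1)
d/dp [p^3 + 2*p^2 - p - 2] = 3*p^2 + 4*p - 1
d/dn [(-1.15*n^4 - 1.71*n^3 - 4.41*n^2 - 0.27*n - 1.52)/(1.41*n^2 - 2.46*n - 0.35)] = (-3.243*n^5 + 6.0759*n^4 + 10.0232*n^3 + 13.0248*n^2 + 7.3734*n - 3.6447)/(1.9881*n^4 - 6.9372*n^3 + 5.0646*n^2 + 1.722*n + 0.1225)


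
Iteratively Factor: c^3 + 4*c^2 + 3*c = (c + 3)*(c^2 + c) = c*(c + 3)*(c + 1)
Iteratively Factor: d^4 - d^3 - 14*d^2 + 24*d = (d - 2)*(d^3 + d^2 - 12*d) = (d - 2)*(d + 4)*(d^2 - 3*d) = (d - 3)*(d - 2)*(d + 4)*(d)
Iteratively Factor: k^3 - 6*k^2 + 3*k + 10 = (k - 2)*(k^2 - 4*k - 5) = (k - 2)*(k + 1)*(k - 5)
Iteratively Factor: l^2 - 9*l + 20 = (l - 5)*(l - 4)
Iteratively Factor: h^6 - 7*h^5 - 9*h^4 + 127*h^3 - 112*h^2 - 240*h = (h)*(h^5 - 7*h^4 - 9*h^3 + 127*h^2 - 112*h - 240) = h*(h - 4)*(h^4 - 3*h^3 - 21*h^2 + 43*h + 60) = h*(h - 4)*(h - 3)*(h^3 - 21*h - 20) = h*(h - 5)*(h - 4)*(h - 3)*(h^2 + 5*h + 4) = h*(h - 5)*(h - 4)*(h - 3)*(h + 1)*(h + 4)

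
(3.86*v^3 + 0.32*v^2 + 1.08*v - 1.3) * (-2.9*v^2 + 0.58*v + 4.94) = -11.194*v^5 + 1.3108*v^4 + 16.122*v^3 + 5.9772*v^2 + 4.5812*v - 6.422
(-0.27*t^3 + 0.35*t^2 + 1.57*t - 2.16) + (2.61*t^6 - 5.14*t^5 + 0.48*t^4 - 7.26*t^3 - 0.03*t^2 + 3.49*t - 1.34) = 2.61*t^6 - 5.14*t^5 + 0.48*t^4 - 7.53*t^3 + 0.32*t^2 + 5.06*t - 3.5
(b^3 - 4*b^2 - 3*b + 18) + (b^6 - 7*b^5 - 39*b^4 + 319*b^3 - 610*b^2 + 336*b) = b^6 - 7*b^5 - 39*b^4 + 320*b^3 - 614*b^2 + 333*b + 18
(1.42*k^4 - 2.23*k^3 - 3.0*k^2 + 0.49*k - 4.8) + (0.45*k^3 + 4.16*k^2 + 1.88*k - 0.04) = 1.42*k^4 - 1.78*k^3 + 1.16*k^2 + 2.37*k - 4.84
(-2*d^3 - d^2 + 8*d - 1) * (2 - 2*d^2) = 4*d^5 + 2*d^4 - 20*d^3 + 16*d - 2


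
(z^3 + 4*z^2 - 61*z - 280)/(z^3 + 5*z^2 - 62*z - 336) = (z + 5)/(z + 6)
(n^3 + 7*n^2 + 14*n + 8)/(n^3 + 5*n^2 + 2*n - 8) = (n + 1)/(n - 1)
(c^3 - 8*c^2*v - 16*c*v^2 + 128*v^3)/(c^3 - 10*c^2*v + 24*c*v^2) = (-c^2 + 4*c*v + 32*v^2)/(c*(-c + 6*v))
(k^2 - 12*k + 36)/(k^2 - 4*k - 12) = (k - 6)/(k + 2)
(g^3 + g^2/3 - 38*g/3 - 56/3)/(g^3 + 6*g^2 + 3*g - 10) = (3*g^2 - 5*g - 28)/(3*(g^2 + 4*g - 5))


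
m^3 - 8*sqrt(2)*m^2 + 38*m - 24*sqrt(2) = (m - 4*sqrt(2))*(m - 3*sqrt(2))*(m - sqrt(2))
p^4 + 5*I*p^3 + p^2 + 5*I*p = p*(p - I)*(p + I)*(p + 5*I)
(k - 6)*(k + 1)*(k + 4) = k^3 - k^2 - 26*k - 24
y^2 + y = y*(y + 1)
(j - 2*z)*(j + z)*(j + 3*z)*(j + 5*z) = j^4 + 7*j^3*z + 5*j^2*z^2 - 31*j*z^3 - 30*z^4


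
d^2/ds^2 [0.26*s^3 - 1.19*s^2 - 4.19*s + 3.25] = 1.56*s - 2.38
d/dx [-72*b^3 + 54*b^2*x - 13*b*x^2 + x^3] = 54*b^2 - 26*b*x + 3*x^2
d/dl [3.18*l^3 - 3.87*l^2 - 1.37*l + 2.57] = 9.54*l^2 - 7.74*l - 1.37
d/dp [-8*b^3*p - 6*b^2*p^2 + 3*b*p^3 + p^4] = -8*b^3 - 12*b^2*p + 9*b*p^2 + 4*p^3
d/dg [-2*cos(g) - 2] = 2*sin(g)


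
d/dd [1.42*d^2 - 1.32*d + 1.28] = 2.84*d - 1.32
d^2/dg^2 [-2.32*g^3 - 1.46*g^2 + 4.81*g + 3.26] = -13.92*g - 2.92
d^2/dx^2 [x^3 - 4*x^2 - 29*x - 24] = 6*x - 8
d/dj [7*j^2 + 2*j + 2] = 14*j + 2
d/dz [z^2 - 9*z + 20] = 2*z - 9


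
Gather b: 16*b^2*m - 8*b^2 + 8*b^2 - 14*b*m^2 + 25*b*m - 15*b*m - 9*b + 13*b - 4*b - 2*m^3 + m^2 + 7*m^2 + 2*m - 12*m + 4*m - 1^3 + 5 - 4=16*b^2*m + b*(-14*m^2 + 10*m) - 2*m^3 + 8*m^2 - 6*m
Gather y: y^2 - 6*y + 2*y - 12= y^2 - 4*y - 12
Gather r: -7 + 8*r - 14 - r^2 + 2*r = -r^2 + 10*r - 21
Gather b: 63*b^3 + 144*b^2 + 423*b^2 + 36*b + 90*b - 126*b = 63*b^3 + 567*b^2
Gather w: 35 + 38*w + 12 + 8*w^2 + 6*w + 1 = 8*w^2 + 44*w + 48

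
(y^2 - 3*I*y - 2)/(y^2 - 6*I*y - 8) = (y - I)/(y - 4*I)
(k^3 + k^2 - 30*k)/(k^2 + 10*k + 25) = k*(k^2 + k - 30)/(k^2 + 10*k + 25)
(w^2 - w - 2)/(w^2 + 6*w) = (w^2 - w - 2)/(w*(w + 6))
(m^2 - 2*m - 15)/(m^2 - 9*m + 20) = (m + 3)/(m - 4)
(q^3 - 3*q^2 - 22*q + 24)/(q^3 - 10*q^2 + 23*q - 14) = (q^2 - 2*q - 24)/(q^2 - 9*q + 14)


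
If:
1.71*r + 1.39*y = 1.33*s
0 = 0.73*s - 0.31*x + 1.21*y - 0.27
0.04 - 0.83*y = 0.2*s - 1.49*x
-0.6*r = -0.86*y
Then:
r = 0.12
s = 0.25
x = 0.05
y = 0.09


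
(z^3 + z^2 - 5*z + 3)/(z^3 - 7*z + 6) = (z - 1)/(z - 2)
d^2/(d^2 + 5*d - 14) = d^2/(d^2 + 5*d - 14)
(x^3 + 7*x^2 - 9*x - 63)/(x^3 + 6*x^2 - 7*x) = (x^2 - 9)/(x*(x - 1))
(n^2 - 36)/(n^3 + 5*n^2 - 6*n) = (n - 6)/(n*(n - 1))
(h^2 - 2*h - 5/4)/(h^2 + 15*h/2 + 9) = (4*h^2 - 8*h - 5)/(2*(2*h^2 + 15*h + 18))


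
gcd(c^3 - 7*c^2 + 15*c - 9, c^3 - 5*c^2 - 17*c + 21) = c - 1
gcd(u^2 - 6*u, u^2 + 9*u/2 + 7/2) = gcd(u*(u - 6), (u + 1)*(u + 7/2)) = 1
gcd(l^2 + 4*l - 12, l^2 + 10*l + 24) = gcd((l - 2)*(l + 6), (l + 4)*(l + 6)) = l + 6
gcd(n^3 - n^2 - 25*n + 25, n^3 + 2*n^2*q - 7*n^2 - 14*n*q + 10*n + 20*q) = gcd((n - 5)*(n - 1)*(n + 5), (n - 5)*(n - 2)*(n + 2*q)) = n - 5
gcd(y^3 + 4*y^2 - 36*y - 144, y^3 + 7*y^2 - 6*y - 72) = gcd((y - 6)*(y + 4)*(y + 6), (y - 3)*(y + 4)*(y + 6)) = y^2 + 10*y + 24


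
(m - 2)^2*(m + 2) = m^3 - 2*m^2 - 4*m + 8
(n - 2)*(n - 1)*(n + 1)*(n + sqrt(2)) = n^4 - 2*n^3 + sqrt(2)*n^3 - 2*sqrt(2)*n^2 - n^2 - sqrt(2)*n + 2*n + 2*sqrt(2)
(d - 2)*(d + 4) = d^2 + 2*d - 8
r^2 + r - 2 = (r - 1)*(r + 2)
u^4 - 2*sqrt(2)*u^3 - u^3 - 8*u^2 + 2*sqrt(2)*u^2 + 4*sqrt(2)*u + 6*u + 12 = (u - 2)*(u + 1)*(u - 3*sqrt(2))*(u + sqrt(2))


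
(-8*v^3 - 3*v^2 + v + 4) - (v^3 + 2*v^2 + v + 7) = -9*v^3 - 5*v^2 - 3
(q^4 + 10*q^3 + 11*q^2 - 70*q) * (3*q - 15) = 3*q^5 + 15*q^4 - 117*q^3 - 375*q^2 + 1050*q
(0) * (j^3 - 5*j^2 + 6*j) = 0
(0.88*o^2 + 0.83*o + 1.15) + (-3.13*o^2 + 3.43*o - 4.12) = -2.25*o^2 + 4.26*o - 2.97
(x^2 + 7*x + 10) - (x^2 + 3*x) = 4*x + 10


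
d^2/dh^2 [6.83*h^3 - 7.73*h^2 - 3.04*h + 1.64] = 40.98*h - 15.46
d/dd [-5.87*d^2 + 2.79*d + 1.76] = 2.79 - 11.74*d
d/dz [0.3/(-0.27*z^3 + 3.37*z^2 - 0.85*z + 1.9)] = (0.243*z^2 - 2.022*z + 0.255)/(0.27*z^3 - 3.37*z^2 + 0.85*z - 1.9)^2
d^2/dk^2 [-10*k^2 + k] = -20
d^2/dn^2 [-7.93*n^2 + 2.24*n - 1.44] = -15.8600000000000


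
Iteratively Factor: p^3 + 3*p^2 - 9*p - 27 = (p + 3)*(p^2 - 9) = (p - 3)*(p + 3)*(p + 3)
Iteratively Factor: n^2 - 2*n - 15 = (n + 3)*(n - 5)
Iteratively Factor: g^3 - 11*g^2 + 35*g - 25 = (g - 1)*(g^2 - 10*g + 25) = (g - 5)*(g - 1)*(g - 5)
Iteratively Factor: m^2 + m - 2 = (m + 2)*(m - 1)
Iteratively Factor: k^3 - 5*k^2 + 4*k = (k - 1)*(k^2 - 4*k) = (k - 4)*(k - 1)*(k)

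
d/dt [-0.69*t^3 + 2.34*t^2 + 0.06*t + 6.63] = -2.07*t^2 + 4.68*t + 0.06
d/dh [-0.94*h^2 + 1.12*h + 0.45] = 1.12 - 1.88*h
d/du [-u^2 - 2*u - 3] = -2*u - 2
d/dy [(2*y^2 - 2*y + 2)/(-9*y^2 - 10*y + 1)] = 2*(-19*y^2 + 20*y + 9)/(81*y^4 + 180*y^3 + 82*y^2 - 20*y + 1)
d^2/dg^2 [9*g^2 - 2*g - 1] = 18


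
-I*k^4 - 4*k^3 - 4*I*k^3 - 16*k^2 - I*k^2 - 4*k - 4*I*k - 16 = (k + 4)*(k - 4*I)*(k - I)*(-I*k + 1)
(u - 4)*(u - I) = u^2 - 4*u - I*u + 4*I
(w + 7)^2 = w^2 + 14*w + 49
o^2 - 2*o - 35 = (o - 7)*(o + 5)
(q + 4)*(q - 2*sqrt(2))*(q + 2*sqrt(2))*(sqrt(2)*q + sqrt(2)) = sqrt(2)*q^4 + 5*sqrt(2)*q^3 - 4*sqrt(2)*q^2 - 40*sqrt(2)*q - 32*sqrt(2)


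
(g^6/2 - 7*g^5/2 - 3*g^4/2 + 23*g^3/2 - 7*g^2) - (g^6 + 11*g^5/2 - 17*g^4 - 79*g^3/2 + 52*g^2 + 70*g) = -g^6/2 - 9*g^5 + 31*g^4/2 + 51*g^3 - 59*g^2 - 70*g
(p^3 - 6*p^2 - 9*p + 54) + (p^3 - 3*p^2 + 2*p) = 2*p^3 - 9*p^2 - 7*p + 54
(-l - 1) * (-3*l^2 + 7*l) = 3*l^3 - 4*l^2 - 7*l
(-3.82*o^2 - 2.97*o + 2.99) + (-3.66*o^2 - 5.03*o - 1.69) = -7.48*o^2 - 8.0*o + 1.3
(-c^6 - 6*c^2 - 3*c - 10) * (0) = 0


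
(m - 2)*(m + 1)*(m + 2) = m^3 + m^2 - 4*m - 4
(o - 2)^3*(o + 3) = o^4 - 3*o^3 - 6*o^2 + 28*o - 24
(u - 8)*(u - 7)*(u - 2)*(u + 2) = u^4 - 15*u^3 + 52*u^2 + 60*u - 224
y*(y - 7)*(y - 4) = y^3 - 11*y^2 + 28*y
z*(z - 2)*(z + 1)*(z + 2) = z^4 + z^3 - 4*z^2 - 4*z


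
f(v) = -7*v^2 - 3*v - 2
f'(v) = -14*v - 3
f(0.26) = -3.25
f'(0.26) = -6.64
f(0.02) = -2.06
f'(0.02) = -3.28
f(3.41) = -93.63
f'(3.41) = -50.74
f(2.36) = -48.07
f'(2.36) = -36.04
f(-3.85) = -94.21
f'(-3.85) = 50.90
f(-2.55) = -39.87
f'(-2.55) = 32.70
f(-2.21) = -29.56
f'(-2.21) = 27.94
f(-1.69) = -16.92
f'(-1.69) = 20.66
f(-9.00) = -542.00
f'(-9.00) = 123.00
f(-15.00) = -1532.00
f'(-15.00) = 207.00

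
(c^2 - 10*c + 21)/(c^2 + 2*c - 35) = (c^2 - 10*c + 21)/(c^2 + 2*c - 35)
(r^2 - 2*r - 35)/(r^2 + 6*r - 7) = (r^2 - 2*r - 35)/(r^2 + 6*r - 7)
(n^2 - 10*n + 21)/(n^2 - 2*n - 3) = (n - 7)/(n + 1)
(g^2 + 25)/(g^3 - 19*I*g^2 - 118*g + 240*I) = (g + 5*I)/(g^2 - 14*I*g - 48)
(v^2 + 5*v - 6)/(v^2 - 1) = (v + 6)/(v + 1)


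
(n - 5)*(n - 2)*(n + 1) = n^3 - 6*n^2 + 3*n + 10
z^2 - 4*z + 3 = (z - 3)*(z - 1)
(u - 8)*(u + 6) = u^2 - 2*u - 48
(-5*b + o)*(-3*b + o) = 15*b^2 - 8*b*o + o^2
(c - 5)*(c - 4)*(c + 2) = c^3 - 7*c^2 + 2*c + 40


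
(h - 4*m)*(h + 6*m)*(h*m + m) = h^3*m + 2*h^2*m^2 + h^2*m - 24*h*m^3 + 2*h*m^2 - 24*m^3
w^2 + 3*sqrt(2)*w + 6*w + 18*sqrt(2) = (w + 6)*(w + 3*sqrt(2))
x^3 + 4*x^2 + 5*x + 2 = (x + 1)^2*(x + 2)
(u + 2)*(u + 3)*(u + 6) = u^3 + 11*u^2 + 36*u + 36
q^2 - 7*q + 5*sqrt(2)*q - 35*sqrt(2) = (q - 7)*(q + 5*sqrt(2))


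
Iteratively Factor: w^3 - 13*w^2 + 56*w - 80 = (w - 4)*(w^2 - 9*w + 20) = (w - 4)^2*(w - 5)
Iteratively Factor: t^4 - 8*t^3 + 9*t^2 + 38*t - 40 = (t - 1)*(t^3 - 7*t^2 + 2*t + 40) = (t - 5)*(t - 1)*(t^2 - 2*t - 8) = (t - 5)*(t - 4)*(t - 1)*(t + 2)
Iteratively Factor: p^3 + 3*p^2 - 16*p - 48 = (p + 3)*(p^2 - 16) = (p - 4)*(p + 3)*(p + 4)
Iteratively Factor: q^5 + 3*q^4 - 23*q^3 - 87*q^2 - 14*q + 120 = (q - 1)*(q^4 + 4*q^3 - 19*q^2 - 106*q - 120) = (q - 5)*(q - 1)*(q^3 + 9*q^2 + 26*q + 24) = (q - 5)*(q - 1)*(q + 2)*(q^2 + 7*q + 12) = (q - 5)*(q - 1)*(q + 2)*(q + 3)*(q + 4)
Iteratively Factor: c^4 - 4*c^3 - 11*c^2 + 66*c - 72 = (c - 2)*(c^3 - 2*c^2 - 15*c + 36) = (c - 3)*(c - 2)*(c^2 + c - 12) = (c - 3)^2*(c - 2)*(c + 4)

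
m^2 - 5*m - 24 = (m - 8)*(m + 3)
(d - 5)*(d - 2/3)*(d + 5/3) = d^3 - 4*d^2 - 55*d/9 + 50/9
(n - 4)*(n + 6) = n^2 + 2*n - 24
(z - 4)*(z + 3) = z^2 - z - 12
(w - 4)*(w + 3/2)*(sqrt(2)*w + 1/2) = sqrt(2)*w^3 - 5*sqrt(2)*w^2/2 + w^2/2 - 6*sqrt(2)*w - 5*w/4 - 3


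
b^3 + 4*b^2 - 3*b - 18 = (b - 2)*(b + 3)^2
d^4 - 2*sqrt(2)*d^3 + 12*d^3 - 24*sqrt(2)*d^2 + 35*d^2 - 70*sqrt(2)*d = d*(d + 5)*(d + 7)*(d - 2*sqrt(2))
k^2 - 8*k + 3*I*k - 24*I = (k - 8)*(k + 3*I)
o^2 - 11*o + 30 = (o - 6)*(o - 5)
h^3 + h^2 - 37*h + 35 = (h - 5)*(h - 1)*(h + 7)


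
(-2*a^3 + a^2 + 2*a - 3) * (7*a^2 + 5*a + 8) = -14*a^5 - 3*a^4 + 3*a^3 - 3*a^2 + a - 24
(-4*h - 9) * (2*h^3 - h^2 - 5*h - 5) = -8*h^4 - 14*h^3 + 29*h^2 + 65*h + 45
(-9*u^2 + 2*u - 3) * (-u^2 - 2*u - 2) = 9*u^4 + 16*u^3 + 17*u^2 + 2*u + 6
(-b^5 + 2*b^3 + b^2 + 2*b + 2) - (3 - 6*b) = -b^5 + 2*b^3 + b^2 + 8*b - 1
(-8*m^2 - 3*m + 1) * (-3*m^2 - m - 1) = 24*m^4 + 17*m^3 + 8*m^2 + 2*m - 1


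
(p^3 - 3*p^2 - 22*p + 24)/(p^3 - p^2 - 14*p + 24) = (p^2 - 7*p + 6)/(p^2 - 5*p + 6)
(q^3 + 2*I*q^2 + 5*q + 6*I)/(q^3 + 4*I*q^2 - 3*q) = (q - 2*I)/q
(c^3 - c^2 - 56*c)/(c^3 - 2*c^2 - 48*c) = (c + 7)/(c + 6)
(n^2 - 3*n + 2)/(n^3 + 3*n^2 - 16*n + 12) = 1/(n + 6)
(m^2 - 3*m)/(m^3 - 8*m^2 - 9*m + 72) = m/(m^2 - 5*m - 24)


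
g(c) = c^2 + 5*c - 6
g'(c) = 2*c + 5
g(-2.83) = -12.14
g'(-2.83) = -0.66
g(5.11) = 45.66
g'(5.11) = 15.22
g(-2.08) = -12.07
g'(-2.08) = 0.84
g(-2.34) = -12.22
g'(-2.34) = 0.32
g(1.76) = 5.90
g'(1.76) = 8.52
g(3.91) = 28.84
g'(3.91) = 12.82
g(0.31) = -4.35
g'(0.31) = 5.62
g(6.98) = 77.62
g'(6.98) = 18.96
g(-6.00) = 0.00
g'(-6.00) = -7.00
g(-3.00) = -12.00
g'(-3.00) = -1.00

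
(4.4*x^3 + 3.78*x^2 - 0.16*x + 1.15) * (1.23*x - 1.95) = 5.412*x^4 - 3.9306*x^3 - 7.5678*x^2 + 1.7265*x - 2.2425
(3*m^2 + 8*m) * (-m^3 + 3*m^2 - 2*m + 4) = -3*m^5 + m^4 + 18*m^3 - 4*m^2 + 32*m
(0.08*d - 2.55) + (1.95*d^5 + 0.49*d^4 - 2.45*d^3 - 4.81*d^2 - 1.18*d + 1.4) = 1.95*d^5 + 0.49*d^4 - 2.45*d^3 - 4.81*d^2 - 1.1*d - 1.15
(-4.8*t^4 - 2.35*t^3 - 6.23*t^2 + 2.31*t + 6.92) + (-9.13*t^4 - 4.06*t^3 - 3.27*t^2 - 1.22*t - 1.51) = -13.93*t^4 - 6.41*t^3 - 9.5*t^2 + 1.09*t + 5.41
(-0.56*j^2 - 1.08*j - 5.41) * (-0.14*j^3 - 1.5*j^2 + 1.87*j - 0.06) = 0.0784*j^5 + 0.9912*j^4 + 1.3302*j^3 + 6.129*j^2 - 10.0519*j + 0.3246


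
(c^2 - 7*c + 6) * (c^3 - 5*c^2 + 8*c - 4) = c^5 - 12*c^4 + 49*c^3 - 90*c^2 + 76*c - 24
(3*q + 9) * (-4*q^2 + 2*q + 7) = -12*q^3 - 30*q^2 + 39*q + 63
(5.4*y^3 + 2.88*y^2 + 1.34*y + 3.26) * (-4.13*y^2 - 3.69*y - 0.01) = -22.302*y^5 - 31.8204*y^4 - 16.2154*y^3 - 18.4372*y^2 - 12.0428*y - 0.0326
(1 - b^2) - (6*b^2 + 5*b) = -7*b^2 - 5*b + 1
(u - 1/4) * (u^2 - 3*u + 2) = u^3 - 13*u^2/4 + 11*u/4 - 1/2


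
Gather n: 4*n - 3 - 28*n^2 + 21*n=-28*n^2 + 25*n - 3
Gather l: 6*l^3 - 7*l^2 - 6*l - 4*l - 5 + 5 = 6*l^3 - 7*l^2 - 10*l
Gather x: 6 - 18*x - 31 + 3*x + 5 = -15*x - 20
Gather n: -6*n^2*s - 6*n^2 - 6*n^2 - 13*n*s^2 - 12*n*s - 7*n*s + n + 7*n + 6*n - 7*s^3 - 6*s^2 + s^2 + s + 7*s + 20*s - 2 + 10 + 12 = n^2*(-6*s - 12) + n*(-13*s^2 - 19*s + 14) - 7*s^3 - 5*s^2 + 28*s + 20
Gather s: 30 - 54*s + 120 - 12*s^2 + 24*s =-12*s^2 - 30*s + 150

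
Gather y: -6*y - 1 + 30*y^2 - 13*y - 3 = 30*y^2 - 19*y - 4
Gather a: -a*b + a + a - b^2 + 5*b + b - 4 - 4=a*(2 - b) - b^2 + 6*b - 8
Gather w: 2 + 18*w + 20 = 18*w + 22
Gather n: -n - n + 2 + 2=4 - 2*n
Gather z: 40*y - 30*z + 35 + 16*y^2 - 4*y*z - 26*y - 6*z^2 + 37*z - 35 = 16*y^2 + 14*y - 6*z^2 + z*(7 - 4*y)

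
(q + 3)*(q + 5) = q^2 + 8*q + 15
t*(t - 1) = t^2 - t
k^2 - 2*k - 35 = (k - 7)*(k + 5)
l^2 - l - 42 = (l - 7)*(l + 6)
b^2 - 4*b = b*(b - 4)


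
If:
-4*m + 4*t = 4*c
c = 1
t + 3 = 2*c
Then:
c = 1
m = -2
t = -1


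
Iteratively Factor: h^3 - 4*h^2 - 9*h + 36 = (h + 3)*(h^2 - 7*h + 12) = (h - 4)*(h + 3)*(h - 3)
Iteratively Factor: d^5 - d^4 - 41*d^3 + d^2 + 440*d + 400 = (d - 5)*(d^4 + 4*d^3 - 21*d^2 - 104*d - 80) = (d - 5)*(d + 1)*(d^3 + 3*d^2 - 24*d - 80) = (d - 5)*(d + 1)*(d + 4)*(d^2 - d - 20) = (d - 5)^2*(d + 1)*(d + 4)*(d + 4)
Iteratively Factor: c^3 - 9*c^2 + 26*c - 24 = (c - 4)*(c^2 - 5*c + 6) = (c - 4)*(c - 3)*(c - 2)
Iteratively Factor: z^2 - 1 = (z + 1)*(z - 1)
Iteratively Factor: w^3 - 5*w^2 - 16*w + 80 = (w + 4)*(w^2 - 9*w + 20) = (w - 5)*(w + 4)*(w - 4)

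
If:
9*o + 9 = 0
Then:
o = -1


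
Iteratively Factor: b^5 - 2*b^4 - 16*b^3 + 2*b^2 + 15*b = (b - 5)*(b^4 + 3*b^3 - b^2 - 3*b) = (b - 5)*(b - 1)*(b^3 + 4*b^2 + 3*b) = b*(b - 5)*(b - 1)*(b^2 + 4*b + 3) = b*(b - 5)*(b - 1)*(b + 3)*(b + 1)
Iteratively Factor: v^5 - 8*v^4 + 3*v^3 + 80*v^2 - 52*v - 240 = (v + 2)*(v^4 - 10*v^3 + 23*v^2 + 34*v - 120) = (v - 3)*(v + 2)*(v^3 - 7*v^2 + 2*v + 40) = (v - 3)*(v + 2)^2*(v^2 - 9*v + 20) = (v - 5)*(v - 3)*(v + 2)^2*(v - 4)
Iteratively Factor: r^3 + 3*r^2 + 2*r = (r + 2)*(r^2 + r) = r*(r + 2)*(r + 1)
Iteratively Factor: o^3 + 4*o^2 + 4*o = (o + 2)*(o^2 + 2*o) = (o + 2)^2*(o)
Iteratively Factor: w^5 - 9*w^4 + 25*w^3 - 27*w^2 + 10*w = (w)*(w^4 - 9*w^3 + 25*w^2 - 27*w + 10) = w*(w - 1)*(w^3 - 8*w^2 + 17*w - 10) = w*(w - 5)*(w - 1)*(w^2 - 3*w + 2) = w*(w - 5)*(w - 2)*(w - 1)*(w - 1)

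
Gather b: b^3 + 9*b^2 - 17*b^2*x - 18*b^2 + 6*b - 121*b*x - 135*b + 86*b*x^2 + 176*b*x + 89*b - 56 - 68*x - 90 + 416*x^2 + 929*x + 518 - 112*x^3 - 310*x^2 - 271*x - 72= b^3 + b^2*(-17*x - 9) + b*(86*x^2 + 55*x - 40) - 112*x^3 + 106*x^2 + 590*x + 300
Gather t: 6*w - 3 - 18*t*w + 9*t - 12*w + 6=t*(9 - 18*w) - 6*w + 3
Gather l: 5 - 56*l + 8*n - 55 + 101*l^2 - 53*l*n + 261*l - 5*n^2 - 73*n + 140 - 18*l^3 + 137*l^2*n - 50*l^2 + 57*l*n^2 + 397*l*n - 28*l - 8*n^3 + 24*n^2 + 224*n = -18*l^3 + l^2*(137*n + 51) + l*(57*n^2 + 344*n + 177) - 8*n^3 + 19*n^2 + 159*n + 90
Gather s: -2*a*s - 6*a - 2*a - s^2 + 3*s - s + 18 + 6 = -8*a - s^2 + s*(2 - 2*a) + 24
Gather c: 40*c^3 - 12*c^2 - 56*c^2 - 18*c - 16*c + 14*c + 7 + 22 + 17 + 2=40*c^3 - 68*c^2 - 20*c + 48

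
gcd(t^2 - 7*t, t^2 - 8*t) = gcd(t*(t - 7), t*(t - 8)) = t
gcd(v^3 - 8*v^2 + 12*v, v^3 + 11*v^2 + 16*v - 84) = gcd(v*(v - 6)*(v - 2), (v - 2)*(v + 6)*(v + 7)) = v - 2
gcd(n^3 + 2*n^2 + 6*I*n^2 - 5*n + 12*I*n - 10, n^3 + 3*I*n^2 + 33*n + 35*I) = n + I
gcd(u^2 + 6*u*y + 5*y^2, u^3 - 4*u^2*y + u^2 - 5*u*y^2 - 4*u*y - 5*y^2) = u + y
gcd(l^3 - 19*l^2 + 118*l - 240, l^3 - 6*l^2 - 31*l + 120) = l - 8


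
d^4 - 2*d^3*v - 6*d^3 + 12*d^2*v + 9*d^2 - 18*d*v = d*(d - 3)^2*(d - 2*v)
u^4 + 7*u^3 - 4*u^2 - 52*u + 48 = (u - 2)*(u - 1)*(u + 4)*(u + 6)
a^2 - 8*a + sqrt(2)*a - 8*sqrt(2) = (a - 8)*(a + sqrt(2))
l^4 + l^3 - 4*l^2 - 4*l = l*(l - 2)*(l + 1)*(l + 2)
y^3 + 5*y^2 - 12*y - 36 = (y - 3)*(y + 2)*(y + 6)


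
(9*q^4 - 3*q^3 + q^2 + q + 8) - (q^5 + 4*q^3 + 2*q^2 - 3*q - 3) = -q^5 + 9*q^4 - 7*q^3 - q^2 + 4*q + 11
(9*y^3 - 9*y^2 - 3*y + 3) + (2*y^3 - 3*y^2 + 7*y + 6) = 11*y^3 - 12*y^2 + 4*y + 9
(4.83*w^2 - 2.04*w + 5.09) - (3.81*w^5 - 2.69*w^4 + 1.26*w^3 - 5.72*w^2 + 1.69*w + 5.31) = -3.81*w^5 + 2.69*w^4 - 1.26*w^3 + 10.55*w^2 - 3.73*w - 0.22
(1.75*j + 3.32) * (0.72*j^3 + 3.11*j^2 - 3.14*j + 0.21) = 1.26*j^4 + 7.8329*j^3 + 4.8302*j^2 - 10.0573*j + 0.6972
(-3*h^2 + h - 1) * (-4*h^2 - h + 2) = 12*h^4 - h^3 - 3*h^2 + 3*h - 2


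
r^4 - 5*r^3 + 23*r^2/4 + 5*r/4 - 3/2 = (r - 3)*(r - 2)*(r - 1/2)*(r + 1/2)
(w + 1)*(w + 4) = w^2 + 5*w + 4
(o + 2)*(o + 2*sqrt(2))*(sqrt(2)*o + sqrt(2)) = sqrt(2)*o^3 + 4*o^2 + 3*sqrt(2)*o^2 + 2*sqrt(2)*o + 12*o + 8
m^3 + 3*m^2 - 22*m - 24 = (m - 4)*(m + 1)*(m + 6)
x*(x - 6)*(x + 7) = x^3 + x^2 - 42*x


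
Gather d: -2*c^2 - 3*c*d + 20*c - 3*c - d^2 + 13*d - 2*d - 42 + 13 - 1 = -2*c^2 + 17*c - d^2 + d*(11 - 3*c) - 30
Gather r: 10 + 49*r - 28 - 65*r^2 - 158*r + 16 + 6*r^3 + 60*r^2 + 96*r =6*r^3 - 5*r^2 - 13*r - 2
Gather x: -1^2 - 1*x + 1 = -x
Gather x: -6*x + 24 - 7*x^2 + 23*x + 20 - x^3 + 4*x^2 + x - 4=-x^3 - 3*x^2 + 18*x + 40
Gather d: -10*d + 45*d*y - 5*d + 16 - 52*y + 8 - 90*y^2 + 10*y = d*(45*y - 15) - 90*y^2 - 42*y + 24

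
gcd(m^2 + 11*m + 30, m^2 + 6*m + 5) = m + 5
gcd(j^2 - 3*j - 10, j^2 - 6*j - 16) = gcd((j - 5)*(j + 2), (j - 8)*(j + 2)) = j + 2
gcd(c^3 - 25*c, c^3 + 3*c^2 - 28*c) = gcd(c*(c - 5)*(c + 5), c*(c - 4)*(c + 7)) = c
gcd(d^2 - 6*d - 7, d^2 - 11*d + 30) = 1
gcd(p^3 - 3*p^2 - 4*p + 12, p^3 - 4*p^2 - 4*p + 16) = p^2 - 4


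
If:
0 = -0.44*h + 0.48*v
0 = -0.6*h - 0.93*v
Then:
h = 0.00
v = 0.00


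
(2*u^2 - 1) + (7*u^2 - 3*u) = 9*u^2 - 3*u - 1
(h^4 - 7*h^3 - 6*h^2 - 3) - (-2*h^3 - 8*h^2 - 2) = h^4 - 5*h^3 + 2*h^2 - 1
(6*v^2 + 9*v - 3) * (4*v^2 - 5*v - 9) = 24*v^4 + 6*v^3 - 111*v^2 - 66*v + 27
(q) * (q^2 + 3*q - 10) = q^3 + 3*q^2 - 10*q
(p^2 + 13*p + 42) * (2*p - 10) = 2*p^3 + 16*p^2 - 46*p - 420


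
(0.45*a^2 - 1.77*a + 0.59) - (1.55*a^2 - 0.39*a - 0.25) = -1.1*a^2 - 1.38*a + 0.84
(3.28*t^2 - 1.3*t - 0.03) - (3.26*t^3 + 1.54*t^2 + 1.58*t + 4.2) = -3.26*t^3 + 1.74*t^2 - 2.88*t - 4.23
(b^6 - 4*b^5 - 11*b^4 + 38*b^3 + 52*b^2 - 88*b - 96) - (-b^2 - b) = b^6 - 4*b^5 - 11*b^4 + 38*b^3 + 53*b^2 - 87*b - 96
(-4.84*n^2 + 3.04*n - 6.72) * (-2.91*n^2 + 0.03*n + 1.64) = 14.0844*n^4 - 8.9916*n^3 + 11.7088*n^2 + 4.784*n - 11.0208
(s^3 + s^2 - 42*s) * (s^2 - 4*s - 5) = s^5 - 3*s^4 - 51*s^3 + 163*s^2 + 210*s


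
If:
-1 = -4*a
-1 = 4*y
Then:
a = 1/4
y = -1/4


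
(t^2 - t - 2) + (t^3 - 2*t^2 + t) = t^3 - t^2 - 2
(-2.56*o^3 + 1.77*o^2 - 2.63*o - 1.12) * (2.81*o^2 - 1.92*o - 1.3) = -7.1936*o^5 + 9.8889*o^4 - 7.4607*o^3 - 0.3986*o^2 + 5.5694*o + 1.456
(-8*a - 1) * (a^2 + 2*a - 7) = -8*a^3 - 17*a^2 + 54*a + 7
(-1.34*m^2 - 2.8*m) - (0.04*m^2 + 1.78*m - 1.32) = -1.38*m^2 - 4.58*m + 1.32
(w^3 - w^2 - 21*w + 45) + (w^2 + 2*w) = w^3 - 19*w + 45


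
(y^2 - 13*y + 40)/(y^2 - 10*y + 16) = (y - 5)/(y - 2)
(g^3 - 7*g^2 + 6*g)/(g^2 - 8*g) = (g^2 - 7*g + 6)/(g - 8)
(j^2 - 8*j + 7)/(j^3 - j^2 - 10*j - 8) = (-j^2 + 8*j - 7)/(-j^3 + j^2 + 10*j + 8)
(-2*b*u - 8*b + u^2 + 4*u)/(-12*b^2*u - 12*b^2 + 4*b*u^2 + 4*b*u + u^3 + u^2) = (u + 4)/(6*b*u + 6*b + u^2 + u)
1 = 1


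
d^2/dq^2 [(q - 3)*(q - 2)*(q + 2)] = 6*q - 6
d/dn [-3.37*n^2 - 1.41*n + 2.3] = -6.74*n - 1.41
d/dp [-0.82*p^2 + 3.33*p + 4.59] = 3.33 - 1.64*p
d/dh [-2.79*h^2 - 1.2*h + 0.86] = -5.58*h - 1.2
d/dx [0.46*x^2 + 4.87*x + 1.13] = 0.92*x + 4.87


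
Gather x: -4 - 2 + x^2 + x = x^2 + x - 6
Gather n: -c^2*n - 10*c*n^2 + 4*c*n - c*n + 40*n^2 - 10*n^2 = n^2*(30 - 10*c) + n*(-c^2 + 3*c)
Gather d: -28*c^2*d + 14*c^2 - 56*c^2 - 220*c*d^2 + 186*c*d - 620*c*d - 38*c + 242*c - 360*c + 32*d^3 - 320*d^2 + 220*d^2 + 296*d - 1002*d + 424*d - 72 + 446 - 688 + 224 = -42*c^2 - 156*c + 32*d^3 + d^2*(-220*c - 100) + d*(-28*c^2 - 434*c - 282) - 90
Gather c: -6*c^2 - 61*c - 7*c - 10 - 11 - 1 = -6*c^2 - 68*c - 22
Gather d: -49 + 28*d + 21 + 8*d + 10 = 36*d - 18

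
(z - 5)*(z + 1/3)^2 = z^3 - 13*z^2/3 - 29*z/9 - 5/9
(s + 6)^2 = s^2 + 12*s + 36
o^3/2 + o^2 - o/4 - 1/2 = (o/2 + 1)*(o - sqrt(2)/2)*(o + sqrt(2)/2)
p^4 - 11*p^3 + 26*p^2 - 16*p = p*(p - 8)*(p - 2)*(p - 1)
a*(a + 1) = a^2 + a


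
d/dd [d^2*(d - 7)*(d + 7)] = 4*d^3 - 98*d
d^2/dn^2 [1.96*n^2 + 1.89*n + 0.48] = 3.92000000000000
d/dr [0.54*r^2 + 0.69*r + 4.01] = 1.08*r + 0.69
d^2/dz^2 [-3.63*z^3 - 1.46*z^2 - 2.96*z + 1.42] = -21.78*z - 2.92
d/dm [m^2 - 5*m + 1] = 2*m - 5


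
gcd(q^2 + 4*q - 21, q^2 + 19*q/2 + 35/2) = q + 7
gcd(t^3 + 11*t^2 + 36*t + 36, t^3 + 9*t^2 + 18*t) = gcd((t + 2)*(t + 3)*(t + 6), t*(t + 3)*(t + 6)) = t^2 + 9*t + 18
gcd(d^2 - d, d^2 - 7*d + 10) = 1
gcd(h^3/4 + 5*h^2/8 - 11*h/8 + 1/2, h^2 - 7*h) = 1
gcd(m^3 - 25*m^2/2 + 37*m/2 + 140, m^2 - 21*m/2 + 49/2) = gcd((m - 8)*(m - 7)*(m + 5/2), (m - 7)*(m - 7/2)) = m - 7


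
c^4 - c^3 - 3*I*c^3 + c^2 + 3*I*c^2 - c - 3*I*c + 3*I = (c - 1)*(c - 3*I)*(c - I)*(c + I)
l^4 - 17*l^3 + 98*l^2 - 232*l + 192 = (l - 8)*(l - 4)*(l - 3)*(l - 2)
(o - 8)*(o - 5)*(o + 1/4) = o^3 - 51*o^2/4 + 147*o/4 + 10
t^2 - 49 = (t - 7)*(t + 7)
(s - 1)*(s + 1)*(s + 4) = s^3 + 4*s^2 - s - 4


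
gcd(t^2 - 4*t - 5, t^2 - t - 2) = t + 1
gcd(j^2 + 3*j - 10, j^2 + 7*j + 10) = j + 5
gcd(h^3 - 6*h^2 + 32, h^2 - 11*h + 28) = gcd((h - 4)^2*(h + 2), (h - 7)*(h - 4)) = h - 4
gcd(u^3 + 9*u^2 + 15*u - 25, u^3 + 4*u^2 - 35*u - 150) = u^2 + 10*u + 25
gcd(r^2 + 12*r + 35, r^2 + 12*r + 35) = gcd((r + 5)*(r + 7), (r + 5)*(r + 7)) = r^2 + 12*r + 35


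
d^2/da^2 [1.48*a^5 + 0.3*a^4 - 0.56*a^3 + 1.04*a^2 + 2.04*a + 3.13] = 29.6*a^3 + 3.6*a^2 - 3.36*a + 2.08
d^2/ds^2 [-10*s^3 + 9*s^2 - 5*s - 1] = 18 - 60*s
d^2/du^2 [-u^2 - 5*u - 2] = -2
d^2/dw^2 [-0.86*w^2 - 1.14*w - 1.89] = -1.72000000000000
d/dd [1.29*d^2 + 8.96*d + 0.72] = 2.58*d + 8.96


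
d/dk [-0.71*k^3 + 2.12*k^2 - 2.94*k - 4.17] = -2.13*k^2 + 4.24*k - 2.94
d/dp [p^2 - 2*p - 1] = 2*p - 2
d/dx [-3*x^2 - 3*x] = -6*x - 3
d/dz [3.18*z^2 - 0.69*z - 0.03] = 6.36*z - 0.69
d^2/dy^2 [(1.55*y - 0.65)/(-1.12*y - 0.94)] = (4.44089209850063e-16*y + 4.8944)/(1.12*y + 0.94)^3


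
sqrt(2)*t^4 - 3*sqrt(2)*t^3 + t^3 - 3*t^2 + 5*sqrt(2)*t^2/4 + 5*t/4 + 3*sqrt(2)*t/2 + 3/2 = (t - 2)*(t - 3/2)*(t + sqrt(2)/2)*(sqrt(2)*t + sqrt(2)/2)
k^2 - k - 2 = (k - 2)*(k + 1)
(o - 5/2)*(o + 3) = o^2 + o/2 - 15/2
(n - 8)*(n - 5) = n^2 - 13*n + 40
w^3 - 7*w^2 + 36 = (w - 6)*(w - 3)*(w + 2)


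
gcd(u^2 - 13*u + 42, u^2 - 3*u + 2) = 1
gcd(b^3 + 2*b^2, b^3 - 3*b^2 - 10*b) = b^2 + 2*b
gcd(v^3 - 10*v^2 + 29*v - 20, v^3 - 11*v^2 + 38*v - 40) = v^2 - 9*v + 20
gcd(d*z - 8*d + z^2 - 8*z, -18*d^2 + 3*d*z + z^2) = 1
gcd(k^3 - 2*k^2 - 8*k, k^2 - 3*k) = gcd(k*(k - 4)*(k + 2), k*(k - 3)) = k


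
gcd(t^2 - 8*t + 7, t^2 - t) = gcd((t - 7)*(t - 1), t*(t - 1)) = t - 1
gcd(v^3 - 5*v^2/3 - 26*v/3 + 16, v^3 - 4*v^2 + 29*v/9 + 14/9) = v - 2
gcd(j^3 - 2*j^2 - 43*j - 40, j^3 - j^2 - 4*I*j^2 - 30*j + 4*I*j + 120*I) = j + 5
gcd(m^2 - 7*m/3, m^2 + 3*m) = m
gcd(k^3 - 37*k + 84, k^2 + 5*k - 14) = k + 7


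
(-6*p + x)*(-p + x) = 6*p^2 - 7*p*x + x^2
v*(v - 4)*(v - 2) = v^3 - 6*v^2 + 8*v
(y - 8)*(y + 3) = y^2 - 5*y - 24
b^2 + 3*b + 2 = (b + 1)*(b + 2)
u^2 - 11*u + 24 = (u - 8)*(u - 3)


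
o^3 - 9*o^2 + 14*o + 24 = (o - 6)*(o - 4)*(o + 1)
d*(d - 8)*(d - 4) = d^3 - 12*d^2 + 32*d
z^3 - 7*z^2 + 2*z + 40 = (z - 5)*(z - 4)*(z + 2)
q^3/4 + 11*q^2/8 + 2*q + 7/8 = (q/4 + 1/4)*(q + 1)*(q + 7/2)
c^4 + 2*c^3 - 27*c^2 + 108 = (c - 3)^2*(c + 2)*(c + 6)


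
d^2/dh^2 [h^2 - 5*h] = 2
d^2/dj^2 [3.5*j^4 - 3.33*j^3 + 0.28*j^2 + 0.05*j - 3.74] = 42.0*j^2 - 19.98*j + 0.56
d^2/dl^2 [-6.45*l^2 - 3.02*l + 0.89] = -12.9000000000000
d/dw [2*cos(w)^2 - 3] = -2*sin(2*w)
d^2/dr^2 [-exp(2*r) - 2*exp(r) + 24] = (-4*exp(r) - 2)*exp(r)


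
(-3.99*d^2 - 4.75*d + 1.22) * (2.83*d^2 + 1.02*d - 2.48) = -11.2917*d^4 - 17.5123*d^3 + 8.5028*d^2 + 13.0244*d - 3.0256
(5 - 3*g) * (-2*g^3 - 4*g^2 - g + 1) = 6*g^4 + 2*g^3 - 17*g^2 - 8*g + 5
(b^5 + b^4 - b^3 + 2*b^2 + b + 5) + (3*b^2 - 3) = b^5 + b^4 - b^3 + 5*b^2 + b + 2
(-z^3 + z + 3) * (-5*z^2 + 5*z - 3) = 5*z^5 - 5*z^4 - 2*z^3 - 10*z^2 + 12*z - 9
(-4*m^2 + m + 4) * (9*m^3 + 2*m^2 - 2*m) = -36*m^5 + m^4 + 46*m^3 + 6*m^2 - 8*m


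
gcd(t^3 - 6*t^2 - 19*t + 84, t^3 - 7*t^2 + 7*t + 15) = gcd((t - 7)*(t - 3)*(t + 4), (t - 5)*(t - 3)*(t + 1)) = t - 3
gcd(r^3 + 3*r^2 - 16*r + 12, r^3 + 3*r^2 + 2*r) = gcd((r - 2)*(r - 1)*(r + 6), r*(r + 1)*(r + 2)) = 1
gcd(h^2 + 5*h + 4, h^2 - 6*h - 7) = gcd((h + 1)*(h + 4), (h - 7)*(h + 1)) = h + 1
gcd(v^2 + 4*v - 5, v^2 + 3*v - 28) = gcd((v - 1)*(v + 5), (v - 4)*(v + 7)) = 1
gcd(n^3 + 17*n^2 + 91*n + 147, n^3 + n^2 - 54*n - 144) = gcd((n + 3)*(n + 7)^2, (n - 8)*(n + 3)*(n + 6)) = n + 3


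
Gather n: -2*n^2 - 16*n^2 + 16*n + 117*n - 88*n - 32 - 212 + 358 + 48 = -18*n^2 + 45*n + 162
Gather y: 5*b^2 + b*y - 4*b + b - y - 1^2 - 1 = 5*b^2 - 3*b + y*(b - 1) - 2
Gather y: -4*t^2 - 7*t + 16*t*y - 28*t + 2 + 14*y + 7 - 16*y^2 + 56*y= -4*t^2 - 35*t - 16*y^2 + y*(16*t + 70) + 9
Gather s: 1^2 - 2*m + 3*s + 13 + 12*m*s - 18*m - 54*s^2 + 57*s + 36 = -20*m - 54*s^2 + s*(12*m + 60) + 50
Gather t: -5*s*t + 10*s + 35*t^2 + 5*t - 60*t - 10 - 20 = 10*s + 35*t^2 + t*(-5*s - 55) - 30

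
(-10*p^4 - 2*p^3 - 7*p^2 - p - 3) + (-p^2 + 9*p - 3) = -10*p^4 - 2*p^3 - 8*p^2 + 8*p - 6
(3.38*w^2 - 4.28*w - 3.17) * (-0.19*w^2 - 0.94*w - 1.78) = -0.6422*w^4 - 2.364*w^3 - 1.3909*w^2 + 10.5982*w + 5.6426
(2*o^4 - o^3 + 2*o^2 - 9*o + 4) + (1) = 2*o^4 - o^3 + 2*o^2 - 9*o + 5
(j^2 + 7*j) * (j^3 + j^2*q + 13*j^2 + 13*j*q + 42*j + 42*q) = j^5 + j^4*q + 20*j^4 + 20*j^3*q + 133*j^3 + 133*j^2*q + 294*j^2 + 294*j*q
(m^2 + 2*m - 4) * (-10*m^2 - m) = -10*m^4 - 21*m^3 + 38*m^2 + 4*m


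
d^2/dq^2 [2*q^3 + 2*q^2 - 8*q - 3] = 12*q + 4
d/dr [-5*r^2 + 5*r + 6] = 5 - 10*r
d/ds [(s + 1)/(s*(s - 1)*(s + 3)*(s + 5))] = (-3*s^4 - 18*s^3 - 28*s^2 - 14*s + 15)/(s^2*(s^6 + 14*s^5 + 63*s^4 + 68*s^3 - 161*s^2 - 210*s + 225))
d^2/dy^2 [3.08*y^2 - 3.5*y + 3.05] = 6.16000000000000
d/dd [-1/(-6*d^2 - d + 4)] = (-12*d - 1)/(6*d^2 + d - 4)^2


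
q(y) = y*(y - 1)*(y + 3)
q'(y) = y*(y - 1) + y*(y + 3) + (y - 1)*(y + 3) = 3*y^2 + 4*y - 3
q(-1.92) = 6.05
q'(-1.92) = 0.38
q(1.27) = 1.46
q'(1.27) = 6.92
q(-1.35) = 5.23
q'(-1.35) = -2.93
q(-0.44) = 1.62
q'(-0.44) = -4.18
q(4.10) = 90.24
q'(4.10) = 63.83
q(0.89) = -0.38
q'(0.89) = 2.94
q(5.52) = 212.58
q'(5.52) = 110.49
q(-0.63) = 2.43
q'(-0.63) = -4.33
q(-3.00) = 0.00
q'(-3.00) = 12.00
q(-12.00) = -1404.00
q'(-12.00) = 381.00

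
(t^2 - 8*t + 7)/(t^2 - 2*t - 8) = (-t^2 + 8*t - 7)/(-t^2 + 2*t + 8)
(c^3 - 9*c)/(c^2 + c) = (c^2 - 9)/(c + 1)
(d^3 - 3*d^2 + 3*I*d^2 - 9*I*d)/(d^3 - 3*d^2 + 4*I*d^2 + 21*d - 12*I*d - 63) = d*(d + 3*I)/(d^2 + 4*I*d + 21)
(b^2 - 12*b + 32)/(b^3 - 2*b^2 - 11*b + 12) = (b - 8)/(b^2 + 2*b - 3)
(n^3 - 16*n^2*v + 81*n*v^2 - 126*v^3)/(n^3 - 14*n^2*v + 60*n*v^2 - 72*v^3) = (n^2 - 10*n*v + 21*v^2)/(n^2 - 8*n*v + 12*v^2)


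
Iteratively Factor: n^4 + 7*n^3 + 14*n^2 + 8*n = (n + 1)*(n^3 + 6*n^2 + 8*n) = (n + 1)*(n + 2)*(n^2 + 4*n) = (n + 1)*(n + 2)*(n + 4)*(n)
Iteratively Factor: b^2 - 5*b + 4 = (b - 1)*(b - 4)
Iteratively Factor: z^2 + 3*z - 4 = (z + 4)*(z - 1)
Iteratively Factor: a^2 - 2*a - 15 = (a - 5)*(a + 3)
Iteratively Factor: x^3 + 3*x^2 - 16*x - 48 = (x - 4)*(x^2 + 7*x + 12) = (x - 4)*(x + 3)*(x + 4)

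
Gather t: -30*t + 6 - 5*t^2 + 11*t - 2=-5*t^2 - 19*t + 4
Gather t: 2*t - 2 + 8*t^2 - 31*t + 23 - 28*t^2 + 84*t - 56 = -20*t^2 + 55*t - 35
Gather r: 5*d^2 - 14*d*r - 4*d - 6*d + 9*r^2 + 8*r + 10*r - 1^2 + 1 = 5*d^2 - 10*d + 9*r^2 + r*(18 - 14*d)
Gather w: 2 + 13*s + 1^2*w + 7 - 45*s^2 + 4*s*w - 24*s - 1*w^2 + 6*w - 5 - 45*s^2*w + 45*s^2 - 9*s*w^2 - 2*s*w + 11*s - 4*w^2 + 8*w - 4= w^2*(-9*s - 5) + w*(-45*s^2 + 2*s + 15)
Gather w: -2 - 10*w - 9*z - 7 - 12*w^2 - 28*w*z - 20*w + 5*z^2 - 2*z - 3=-12*w^2 + w*(-28*z - 30) + 5*z^2 - 11*z - 12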